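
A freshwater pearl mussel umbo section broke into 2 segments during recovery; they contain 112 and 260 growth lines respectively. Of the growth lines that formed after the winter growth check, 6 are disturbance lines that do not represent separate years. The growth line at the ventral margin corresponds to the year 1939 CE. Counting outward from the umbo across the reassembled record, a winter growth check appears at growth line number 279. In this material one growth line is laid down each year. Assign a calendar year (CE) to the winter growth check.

1852 CE

Total growth lines = 112 + 260 = 372.
372 − 279 = 93 growth lines lie beyond the winter growth check toward the ventral margin.
Excluding 6 false growth lines: 93 − 6 = 87.
The growth line at the ventral margin is 1939 CE, so the winter growth check dates to 1939 − 87 = 1852 CE.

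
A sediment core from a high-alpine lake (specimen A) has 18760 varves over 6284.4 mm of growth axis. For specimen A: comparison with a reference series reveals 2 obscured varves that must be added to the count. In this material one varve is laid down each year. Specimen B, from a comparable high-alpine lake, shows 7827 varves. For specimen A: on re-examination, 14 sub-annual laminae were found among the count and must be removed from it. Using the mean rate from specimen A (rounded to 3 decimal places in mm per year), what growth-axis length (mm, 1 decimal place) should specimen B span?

2622.0 mm

Specimen A: true varve count = 18760 − 14 + 2 = 18748.
A: 6284.4 mm over 18748 years gives 6284.4 / 18748 ≈ 0.335 mm/year.
Length of B = 0.335 × 7827 = 2622.0 mm.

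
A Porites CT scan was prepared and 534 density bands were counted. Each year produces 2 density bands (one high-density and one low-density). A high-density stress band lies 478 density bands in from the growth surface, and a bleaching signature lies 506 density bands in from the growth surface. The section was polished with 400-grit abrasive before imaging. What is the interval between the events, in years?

506 − 478 = 28 density bands lie between the two events.
28 density bands at 2 per year is 28 / 2 = 14 years.

14 years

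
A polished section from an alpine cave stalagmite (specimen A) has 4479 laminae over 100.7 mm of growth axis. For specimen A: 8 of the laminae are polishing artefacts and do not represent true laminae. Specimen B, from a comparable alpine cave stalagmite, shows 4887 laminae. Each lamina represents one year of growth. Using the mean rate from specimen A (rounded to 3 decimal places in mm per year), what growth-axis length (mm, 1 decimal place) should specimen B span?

112.4 mm

Specimen A: correcting the raw count gives 4479 − 8 = 4471 true laminae.
A: Extension rate ≈ 100.7 / 4471 = 0.023 mm/yr.
B's length ≈ 0.023 × 4887 = 112.4 mm.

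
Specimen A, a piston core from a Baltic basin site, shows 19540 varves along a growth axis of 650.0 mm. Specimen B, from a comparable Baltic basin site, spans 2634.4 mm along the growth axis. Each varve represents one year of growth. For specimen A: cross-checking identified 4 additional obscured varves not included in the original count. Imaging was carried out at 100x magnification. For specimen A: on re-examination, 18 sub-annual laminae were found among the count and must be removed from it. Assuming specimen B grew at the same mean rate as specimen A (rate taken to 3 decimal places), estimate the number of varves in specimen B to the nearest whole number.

79830 varves

Specimen A: adjusted count: 19540 − 18 + 4 = 19526 varves.
A: Extension rate ≈ 650.0 / 19526 = 0.033 mm/yr.
B spans 2634.4 / 0.033 = 79830.30 years ≈ 79830 varves.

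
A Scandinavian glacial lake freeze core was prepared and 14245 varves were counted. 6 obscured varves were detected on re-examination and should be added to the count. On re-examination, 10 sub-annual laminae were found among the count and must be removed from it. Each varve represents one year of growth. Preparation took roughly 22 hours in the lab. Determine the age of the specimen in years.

True varve count = 14245 − 10 + 6 = 14241.
At one varve per year, that is 14241 years.

14241 yr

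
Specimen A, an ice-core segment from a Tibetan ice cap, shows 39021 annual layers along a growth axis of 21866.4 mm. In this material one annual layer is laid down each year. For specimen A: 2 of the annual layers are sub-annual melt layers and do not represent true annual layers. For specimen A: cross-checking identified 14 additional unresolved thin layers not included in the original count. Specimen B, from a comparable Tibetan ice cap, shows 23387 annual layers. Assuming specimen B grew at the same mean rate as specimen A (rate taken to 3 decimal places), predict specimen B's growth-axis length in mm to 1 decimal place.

Specimen A: true annual layer count = 39021 − 2 + 14 = 39033.
A: Extension rate ≈ 21866.4 / 39033 = 0.560 mm/yr.
B's length ≈ 0.560 × 23387 = 13096.7 mm.

13096.7 mm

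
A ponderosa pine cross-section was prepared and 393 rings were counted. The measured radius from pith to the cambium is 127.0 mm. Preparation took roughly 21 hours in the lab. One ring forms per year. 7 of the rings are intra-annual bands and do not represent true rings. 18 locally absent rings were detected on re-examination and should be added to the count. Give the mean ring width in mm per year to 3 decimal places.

0.314 mm per year

Correcting the raw count gives 393 − 7 + 18 = 404 true rings.
127.0 mm over 404 years gives 127.0 / 404 ≈ 0.314 mm per year.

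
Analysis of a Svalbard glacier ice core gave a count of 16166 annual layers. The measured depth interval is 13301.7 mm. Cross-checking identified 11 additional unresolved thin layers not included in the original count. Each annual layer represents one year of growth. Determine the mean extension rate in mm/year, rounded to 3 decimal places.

Correcting the raw count gives 16166 + 11 = 16177 true annual layers.
Extension rate ≈ 13301.7 / 16177 = 0.822 mm/year.

0.822 mm/year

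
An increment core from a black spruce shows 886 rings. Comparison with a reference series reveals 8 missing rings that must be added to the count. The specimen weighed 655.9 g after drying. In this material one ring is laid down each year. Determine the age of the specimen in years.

894 years

Adjusted count: 886 + 8 = 894 rings.
At one ring per year, that is 894 years.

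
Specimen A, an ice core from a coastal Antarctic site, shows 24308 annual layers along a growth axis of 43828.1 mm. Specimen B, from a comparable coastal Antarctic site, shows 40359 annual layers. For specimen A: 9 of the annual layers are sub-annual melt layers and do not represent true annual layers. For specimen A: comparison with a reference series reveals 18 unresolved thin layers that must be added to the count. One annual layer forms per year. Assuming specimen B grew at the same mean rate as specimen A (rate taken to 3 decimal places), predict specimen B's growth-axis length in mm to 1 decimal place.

Specimen A: correcting the raw count gives 24308 − 9 + 18 = 24317 true annual layers.
A: Extension rate ≈ 43828.1 / 24317 = 1.802 mm/year.
For B, 1.802 mm/year × 40359 years = 72726.9 mm.

72726.9 mm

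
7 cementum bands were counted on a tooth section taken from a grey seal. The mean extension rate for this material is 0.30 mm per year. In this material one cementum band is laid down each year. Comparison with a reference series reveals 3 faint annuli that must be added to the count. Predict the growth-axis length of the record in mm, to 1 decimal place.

Adjusted count: 7 + 3 = 10 cementum bands.
Predicted length = 0.30 mm/year × 10 years = 3.0 mm.

3.0 mm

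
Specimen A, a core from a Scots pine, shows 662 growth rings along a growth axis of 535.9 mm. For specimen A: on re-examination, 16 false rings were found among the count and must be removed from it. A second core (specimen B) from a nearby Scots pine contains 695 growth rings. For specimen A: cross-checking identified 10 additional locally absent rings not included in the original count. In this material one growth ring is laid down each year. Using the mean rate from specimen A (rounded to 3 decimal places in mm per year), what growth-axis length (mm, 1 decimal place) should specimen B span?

Specimen A: correcting the raw count gives 662 − 16 + 10 = 656 true growth rings.
A: 535.9 mm over 656 years gives 535.9 / 656 ≈ 0.817 mm/year.
For B, 0.817 mm/year × 695 years = 567.8 mm.

567.8 mm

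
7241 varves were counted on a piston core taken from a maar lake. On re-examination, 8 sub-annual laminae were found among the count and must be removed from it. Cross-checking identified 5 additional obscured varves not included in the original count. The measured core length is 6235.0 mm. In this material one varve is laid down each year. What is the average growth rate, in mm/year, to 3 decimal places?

After corrections the count is 7241 − 8 + 5 = 7238 varves.
Extension rate ≈ 6235.0 / 7238 = 0.861 mm/year.

0.861 mm/year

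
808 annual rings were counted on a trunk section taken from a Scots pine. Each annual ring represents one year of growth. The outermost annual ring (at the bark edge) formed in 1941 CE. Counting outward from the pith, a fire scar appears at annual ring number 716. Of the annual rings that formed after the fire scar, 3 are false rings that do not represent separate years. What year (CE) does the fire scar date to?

1852 CE

The fire scar sits at annual ring 716 from the pith, so 808 − 716 = 92 annual rings formed after it.
Removing the 3 false annual rings leaves 92 − 3 = 89 true annual rings beyond the fire scar.
1941 − 89 = 1852 CE.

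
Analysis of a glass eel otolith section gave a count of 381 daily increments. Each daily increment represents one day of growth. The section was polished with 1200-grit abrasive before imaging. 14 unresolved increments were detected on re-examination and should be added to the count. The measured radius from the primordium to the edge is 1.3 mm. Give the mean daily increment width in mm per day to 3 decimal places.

True daily increment count = 381 + 14 = 395.
Extension rate ≈ 1.3 / 395 = 0.003 mm per day.

0.003 mm per day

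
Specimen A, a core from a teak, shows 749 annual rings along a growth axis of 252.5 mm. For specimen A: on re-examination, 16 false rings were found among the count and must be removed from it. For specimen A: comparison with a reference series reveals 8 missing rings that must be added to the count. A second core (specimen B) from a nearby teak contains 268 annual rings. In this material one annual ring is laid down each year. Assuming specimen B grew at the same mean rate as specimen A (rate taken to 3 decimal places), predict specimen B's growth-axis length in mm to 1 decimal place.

91.4 mm

Specimen A: adjusted count: 749 − 16 + 8 = 741 annual rings.
A: Mean rate = 252.5 mm / 741 years ≈ 0.341 mm/year.
For B, 0.341 mm/year × 268 years = 91.4 mm.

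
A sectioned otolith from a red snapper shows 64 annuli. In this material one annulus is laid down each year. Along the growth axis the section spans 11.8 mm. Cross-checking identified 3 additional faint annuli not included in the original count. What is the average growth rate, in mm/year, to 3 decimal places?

Correcting the raw count gives 64 + 3 = 67 true annuli.
Extension rate ≈ 11.8 / 67 = 0.176 mm/year.

0.176 mm/year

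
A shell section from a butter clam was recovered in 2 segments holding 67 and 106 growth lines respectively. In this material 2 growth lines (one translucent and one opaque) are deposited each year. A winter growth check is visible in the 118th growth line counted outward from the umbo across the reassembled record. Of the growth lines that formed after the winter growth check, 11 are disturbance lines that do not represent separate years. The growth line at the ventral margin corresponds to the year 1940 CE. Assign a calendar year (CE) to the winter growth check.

Total growth lines = 67 + 106 = 173.
The winter growth check sits at growth line 118 from the umbo, so 173 − 118 = 55 growth lines formed after it.
55 − 11 false = 44 true growth lines after the winter growth check.
Dividing by 2 growth lines per year: 44 / 2 = 22 years.
1940 − 22 = 1918 CE.

1918 CE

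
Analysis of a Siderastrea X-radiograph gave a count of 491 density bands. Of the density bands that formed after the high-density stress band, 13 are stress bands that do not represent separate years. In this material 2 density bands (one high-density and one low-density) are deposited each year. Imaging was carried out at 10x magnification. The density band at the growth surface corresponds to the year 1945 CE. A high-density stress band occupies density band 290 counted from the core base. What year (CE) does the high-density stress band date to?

1851 CE

491 − 290 = 201 density bands lie beyond the high-density stress band toward the growth surface.
Excluding 13 false density bands: 201 − 13 = 188.
With 2 density bands per year, 188 / 2 = 94 years.
1945 − 94 = 1851 CE.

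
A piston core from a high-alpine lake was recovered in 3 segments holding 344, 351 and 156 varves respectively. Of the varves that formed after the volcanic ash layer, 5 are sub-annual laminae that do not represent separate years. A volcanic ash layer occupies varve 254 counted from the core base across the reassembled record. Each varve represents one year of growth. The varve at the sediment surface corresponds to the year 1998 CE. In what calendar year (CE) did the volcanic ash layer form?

Total varves = 344 + 351 + 156 = 851.
Between varve 254 and the sediment surface there are 851 − 254 = 597 varves.
597 − 5 false = 592 true varves after the volcanic ash layer.
Counting back 592 years from 1998 CE places the volcanic ash layer in 1998 − 592 = 1406 CE.

1406 CE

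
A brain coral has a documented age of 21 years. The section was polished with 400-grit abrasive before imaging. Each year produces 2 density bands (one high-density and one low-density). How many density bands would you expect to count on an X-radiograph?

42 density bands

Expected density bands: 21 × 2 = 42.
So 42 density bands should be present.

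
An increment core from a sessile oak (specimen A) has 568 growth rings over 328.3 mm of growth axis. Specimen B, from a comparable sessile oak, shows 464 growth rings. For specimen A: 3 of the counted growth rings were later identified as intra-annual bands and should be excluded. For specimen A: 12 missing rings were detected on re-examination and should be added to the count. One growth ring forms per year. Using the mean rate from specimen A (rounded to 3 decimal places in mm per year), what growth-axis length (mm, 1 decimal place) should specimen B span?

Specimen A: adjusted count: 568 − 3 + 12 = 577 growth rings.
A: Extension rate ≈ 328.3 / 577 = 0.569 mm/yr.
For B, 0.569 mm/year × 464 years = 264.0 mm.

264.0 mm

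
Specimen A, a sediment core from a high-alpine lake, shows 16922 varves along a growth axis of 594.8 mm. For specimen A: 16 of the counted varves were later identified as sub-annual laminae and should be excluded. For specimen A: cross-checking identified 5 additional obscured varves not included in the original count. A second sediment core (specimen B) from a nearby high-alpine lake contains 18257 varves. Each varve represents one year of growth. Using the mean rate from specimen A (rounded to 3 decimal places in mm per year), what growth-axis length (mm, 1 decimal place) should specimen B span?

639.0 mm

Specimen A: true varve count = 16922 − 16 + 5 = 16911.
A: Extension rate ≈ 594.8 / 16911 = 0.035 mm/year.
For B, 0.035 mm/year × 18257 years = 639.0 mm.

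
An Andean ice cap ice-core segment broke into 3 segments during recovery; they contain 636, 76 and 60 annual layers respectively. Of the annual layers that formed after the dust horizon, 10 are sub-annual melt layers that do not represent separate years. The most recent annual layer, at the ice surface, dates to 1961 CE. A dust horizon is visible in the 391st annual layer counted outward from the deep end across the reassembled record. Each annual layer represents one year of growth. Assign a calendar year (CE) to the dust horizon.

Total annual layers = 636 + 76 + 60 = 772.
The dust horizon sits at annual layer 391 from the deep end, so 772 − 391 = 381 annual layers formed after it.
381 − 10 false = 371 true annual layers after the dust horizon.
Counting back 371 years from 1961 CE places the dust horizon in 1961 − 371 = 1590 CE.

1590 CE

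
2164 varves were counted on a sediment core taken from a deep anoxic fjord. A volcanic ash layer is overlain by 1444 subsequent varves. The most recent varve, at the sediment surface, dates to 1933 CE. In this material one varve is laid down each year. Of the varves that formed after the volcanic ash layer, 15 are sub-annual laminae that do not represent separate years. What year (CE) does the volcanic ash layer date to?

There are 1444 varves younger than the volcanic ash layer.
1444 − 15 false = 1429 true varves after the volcanic ash layer.
Counting back 1429 years from 1933 CE places the volcanic ash layer in 1933 − 1429 = 504 CE.

504 CE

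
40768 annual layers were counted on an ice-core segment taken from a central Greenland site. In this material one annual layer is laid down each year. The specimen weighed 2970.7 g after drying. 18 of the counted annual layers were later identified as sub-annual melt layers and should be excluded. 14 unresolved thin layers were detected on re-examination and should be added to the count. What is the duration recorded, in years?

After corrections the count is 40768 − 18 + 14 = 40764 annual layers.
At one annual layer per year, that is 40764 years.

40764 yr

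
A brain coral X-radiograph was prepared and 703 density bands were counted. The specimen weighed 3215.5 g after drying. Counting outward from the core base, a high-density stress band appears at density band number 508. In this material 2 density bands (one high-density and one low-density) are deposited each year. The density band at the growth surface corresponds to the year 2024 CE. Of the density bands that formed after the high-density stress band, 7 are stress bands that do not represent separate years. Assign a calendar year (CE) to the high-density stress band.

703 − 508 = 195 density bands lie beyond the high-density stress band toward the growth surface.
Excluding 7 false density bands: 195 − 7 = 188.
With 2 density bands per year, 188 / 2 = 94 years.
2024 − 94 = 1930 CE.

1930 CE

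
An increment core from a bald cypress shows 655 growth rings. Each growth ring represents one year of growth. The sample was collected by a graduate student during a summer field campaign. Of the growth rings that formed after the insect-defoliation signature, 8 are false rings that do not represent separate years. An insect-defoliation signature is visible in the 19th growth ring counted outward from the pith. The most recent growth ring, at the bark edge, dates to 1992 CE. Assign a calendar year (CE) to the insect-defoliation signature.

1364 CE

The insect-defoliation signature sits at growth ring 19 from the pith, so 655 − 19 = 636 growth rings formed after it.
Removing the 8 false growth rings leaves 636 − 8 = 628 true growth rings beyond the insect-defoliation signature.
The growth ring at the bark edge is 1992 CE, so the insect-defoliation signature dates to 1992 − 628 = 1364 CE.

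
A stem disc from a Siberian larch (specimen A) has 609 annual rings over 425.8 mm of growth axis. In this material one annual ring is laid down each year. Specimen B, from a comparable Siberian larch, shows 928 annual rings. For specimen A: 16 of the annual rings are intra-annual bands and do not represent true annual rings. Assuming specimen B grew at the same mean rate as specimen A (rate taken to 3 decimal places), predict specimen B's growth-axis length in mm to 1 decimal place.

Specimen A: true annual ring count = 609 − 16 = 593.
A: Mean rate = 425.8 mm / 593 years ≈ 0.718 mm/yr.
For B, 0.718 mm/year × 928 years = 666.3 mm.

666.3 mm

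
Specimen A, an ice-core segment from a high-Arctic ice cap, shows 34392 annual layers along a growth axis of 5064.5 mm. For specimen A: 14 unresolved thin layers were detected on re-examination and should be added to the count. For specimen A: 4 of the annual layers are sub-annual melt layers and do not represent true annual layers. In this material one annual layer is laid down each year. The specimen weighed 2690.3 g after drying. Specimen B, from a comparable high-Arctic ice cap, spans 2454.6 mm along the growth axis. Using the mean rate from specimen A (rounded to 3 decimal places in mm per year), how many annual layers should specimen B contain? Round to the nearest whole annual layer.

Specimen A: correcting the raw count gives 34392 − 4 + 14 = 34402 true annual layers.
A: 5064.5 mm over 34402 years gives 5064.5 / 34402 ≈ 0.147 mm/yr.
For B, 2454.6 / 0.147 = 16697.96 years ≈ 16698 annual layers.

16698 annual layers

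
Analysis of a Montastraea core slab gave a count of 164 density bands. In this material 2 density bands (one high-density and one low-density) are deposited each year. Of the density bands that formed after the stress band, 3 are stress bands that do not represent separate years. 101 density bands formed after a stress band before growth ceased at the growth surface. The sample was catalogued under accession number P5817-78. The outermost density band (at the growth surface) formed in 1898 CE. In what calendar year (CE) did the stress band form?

There are 101 density bands younger than the stress band.
Excluding 3 false density bands: 101 − 3 = 98.
With 2 density bands per year, 98 / 2 = 49 years.
Counting back 49 years from 1898 CE places the stress band in 1898 − 49 = 1849 CE.

1849 CE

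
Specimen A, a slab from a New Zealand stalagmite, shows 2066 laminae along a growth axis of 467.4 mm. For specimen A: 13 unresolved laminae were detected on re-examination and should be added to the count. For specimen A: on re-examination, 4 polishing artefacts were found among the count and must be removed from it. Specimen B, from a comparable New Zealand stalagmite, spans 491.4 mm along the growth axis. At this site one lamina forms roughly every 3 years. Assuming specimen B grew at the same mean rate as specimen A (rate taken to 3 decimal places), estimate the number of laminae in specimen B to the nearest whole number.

2184 laminae

Specimen A: adjusted count: 2066 − 4 + 13 = 2075 laminae.
Specimen A: 2075 laminae at 3 years each span 2075 × 3 = 6225 years.
A: Extension rate ≈ 467.4 / 6225 = 0.075 mm per year.
Specimen B: 491.4 mm / 0.075 mm per year = 6552.00 years; at 3 years per lamina that is 6552.00 / 3 ≈ 2184 laminae.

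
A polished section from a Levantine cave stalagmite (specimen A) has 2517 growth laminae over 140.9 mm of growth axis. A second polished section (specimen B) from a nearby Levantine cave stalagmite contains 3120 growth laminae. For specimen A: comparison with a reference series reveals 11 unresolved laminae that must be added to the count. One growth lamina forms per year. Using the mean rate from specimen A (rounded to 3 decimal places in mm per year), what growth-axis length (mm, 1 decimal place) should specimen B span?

174.7 mm

Specimen A: after corrections the count is 2517 + 11 = 2528 growth laminae.
A: Extension rate ≈ 140.9 / 2528 = 0.056 mm/year.
Length of B = 0.056 × 3120 = 174.7 mm.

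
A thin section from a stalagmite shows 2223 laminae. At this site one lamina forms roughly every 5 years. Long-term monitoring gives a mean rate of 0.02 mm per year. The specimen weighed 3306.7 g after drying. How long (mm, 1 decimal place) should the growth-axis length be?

At 5 years per lamina, 2223 × 5 = 11115 years.
11115 years at 0.02 mm/year gives 0.02 × 11115 = 222.3 mm.

222.3 mm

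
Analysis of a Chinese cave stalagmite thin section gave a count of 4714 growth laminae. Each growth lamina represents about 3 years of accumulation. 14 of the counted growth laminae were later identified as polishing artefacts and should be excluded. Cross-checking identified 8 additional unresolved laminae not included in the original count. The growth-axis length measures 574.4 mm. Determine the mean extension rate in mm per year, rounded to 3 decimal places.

0.041 mm per year

Adjusted count: 4714 − 14 + 8 = 4708 growth laminae.
At 3 years per growth lamina, 4708 × 3 = 14124 years.
Mean rate = 574.4 mm / 14124 years ≈ 0.041 mm per year.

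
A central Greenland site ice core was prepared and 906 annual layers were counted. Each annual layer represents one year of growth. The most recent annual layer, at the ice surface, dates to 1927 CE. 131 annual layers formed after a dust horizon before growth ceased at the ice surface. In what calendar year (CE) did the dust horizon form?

131 annual layers post-date the dust horizon.
The annual layer at the ice surface is 1927 CE, so the dust horizon dates to 1927 − 131 = 1796 CE.

1796 CE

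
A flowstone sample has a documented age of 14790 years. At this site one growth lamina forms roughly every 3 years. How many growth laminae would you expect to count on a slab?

4930 growth laminae

Expected growth laminae: 14790 / 3 = 4930.
So 4930 growth laminae should be present.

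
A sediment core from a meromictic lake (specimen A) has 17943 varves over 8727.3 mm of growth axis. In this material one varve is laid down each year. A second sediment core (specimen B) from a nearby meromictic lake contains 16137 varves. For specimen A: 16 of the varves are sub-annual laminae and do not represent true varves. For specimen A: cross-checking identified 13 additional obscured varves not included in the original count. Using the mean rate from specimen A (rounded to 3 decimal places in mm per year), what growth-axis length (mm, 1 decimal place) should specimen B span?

7842.6 mm

Specimen A: correcting the raw count gives 17943 − 16 + 13 = 17940 true varves.
A: 8727.3 mm over 17940 years gives 8727.3 / 17940 ≈ 0.486 mm/yr.
For B, 0.486 mm/year × 16137 years = 7842.6 mm.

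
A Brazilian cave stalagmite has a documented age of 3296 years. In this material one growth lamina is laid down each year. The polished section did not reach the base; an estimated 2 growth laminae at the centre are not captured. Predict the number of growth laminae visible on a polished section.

At one growth lamina per year, 3296 years correspond to 3296 growth laminae.
Less the 2 uncaptured growth laminae: 3296 − 2 = 3294.

3294 growth laminae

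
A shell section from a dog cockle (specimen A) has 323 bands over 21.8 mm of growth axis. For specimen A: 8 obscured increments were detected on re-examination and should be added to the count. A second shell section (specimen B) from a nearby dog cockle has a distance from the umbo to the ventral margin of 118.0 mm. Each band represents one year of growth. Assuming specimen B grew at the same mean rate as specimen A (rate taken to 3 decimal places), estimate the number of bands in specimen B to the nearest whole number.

Specimen A: true band count = 323 + 8 = 331.
A: Extension rate ≈ 21.8 / 331 = 0.066 mm/yr.
Specimen B: 118.0 mm / 0.066 mm per year = 1787.88 years ≈ 1788 bands.

1788 bands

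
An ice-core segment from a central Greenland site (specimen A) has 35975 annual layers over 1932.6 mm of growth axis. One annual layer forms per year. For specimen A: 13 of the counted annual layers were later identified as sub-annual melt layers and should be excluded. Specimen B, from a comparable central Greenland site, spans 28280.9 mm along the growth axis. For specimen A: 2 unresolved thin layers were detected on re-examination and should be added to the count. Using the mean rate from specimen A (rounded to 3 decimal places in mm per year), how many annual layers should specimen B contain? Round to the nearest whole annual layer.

523720 annual layers

Specimen A: true annual layer count = 35975 − 13 + 2 = 35964.
A: 1932.6 mm over 35964 years gives 1932.6 / 35964 ≈ 0.054 mm/yr.
For B, 28280.9 / 0.054 = 523720.37 years ≈ 523720 annual layers.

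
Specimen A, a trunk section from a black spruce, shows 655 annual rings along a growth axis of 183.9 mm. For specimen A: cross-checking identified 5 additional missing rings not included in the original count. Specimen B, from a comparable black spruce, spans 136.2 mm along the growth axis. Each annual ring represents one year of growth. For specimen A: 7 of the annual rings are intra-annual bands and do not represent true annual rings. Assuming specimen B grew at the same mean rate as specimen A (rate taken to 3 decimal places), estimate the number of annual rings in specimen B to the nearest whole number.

483 annual rings

Specimen A: adjusted count: 655 − 7 + 5 = 653 annual rings.
A: Mean rate = 183.9 mm / 653 years ≈ 0.282 mm/yr.
B spans 136.2 / 0.282 = 482.98 years ≈ 483 annual rings.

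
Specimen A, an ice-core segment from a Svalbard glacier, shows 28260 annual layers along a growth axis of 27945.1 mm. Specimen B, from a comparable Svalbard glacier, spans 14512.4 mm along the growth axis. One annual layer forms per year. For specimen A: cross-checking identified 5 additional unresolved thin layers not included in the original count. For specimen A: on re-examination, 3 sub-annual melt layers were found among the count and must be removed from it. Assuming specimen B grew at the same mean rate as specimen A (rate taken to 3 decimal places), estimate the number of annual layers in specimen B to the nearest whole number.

14674 annual layers

Specimen A: correcting the raw count gives 28260 − 3 + 5 = 28262 true annual layers.
A: Mean rate = 27945.1 mm / 28262 years ≈ 0.989 mm/year.
B spans 14512.4 / 0.989 = 14673.81 years ≈ 14674 annual layers.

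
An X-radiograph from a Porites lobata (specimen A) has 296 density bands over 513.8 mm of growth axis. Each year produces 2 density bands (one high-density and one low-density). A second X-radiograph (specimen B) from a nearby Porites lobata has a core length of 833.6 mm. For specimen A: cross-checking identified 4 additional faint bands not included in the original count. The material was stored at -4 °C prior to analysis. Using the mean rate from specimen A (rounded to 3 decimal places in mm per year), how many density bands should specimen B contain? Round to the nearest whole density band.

Specimen A: correcting the raw count gives 296 + 4 = 300 true density bands.
Specimen A: with 2 density bands per year, 300 / 2 = 150 years.
A: 513.8 mm over 150 years gives 513.8 / 150 ≈ 3.425 mm/yr.
For B, 833.6 / 3.425 = 243.39 years; at 2 density bands per year that is 243.39 × 2 ≈ 487 density bands.

487 density bands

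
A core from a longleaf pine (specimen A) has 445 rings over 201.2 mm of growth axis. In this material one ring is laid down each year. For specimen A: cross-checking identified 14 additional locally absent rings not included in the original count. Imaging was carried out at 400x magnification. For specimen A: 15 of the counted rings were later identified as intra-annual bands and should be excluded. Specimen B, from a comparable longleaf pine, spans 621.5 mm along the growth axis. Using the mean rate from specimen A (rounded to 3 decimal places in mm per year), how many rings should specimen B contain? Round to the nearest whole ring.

Specimen A: correcting the raw count gives 445 − 15 + 14 = 444 true rings.
A: Mean rate = 201.2 mm / 444 years ≈ 0.453 mm/year.
B spans 621.5 / 0.453 = 1371.96 years ≈ 1372 rings.

1372 rings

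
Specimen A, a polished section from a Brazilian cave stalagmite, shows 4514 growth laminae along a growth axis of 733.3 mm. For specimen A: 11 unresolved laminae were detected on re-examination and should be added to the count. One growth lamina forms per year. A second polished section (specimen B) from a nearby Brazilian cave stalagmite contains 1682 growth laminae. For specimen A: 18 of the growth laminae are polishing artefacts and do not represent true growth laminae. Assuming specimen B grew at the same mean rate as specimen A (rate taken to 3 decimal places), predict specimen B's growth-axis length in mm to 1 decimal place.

274.2 mm

Specimen A: correcting the raw count gives 4514 − 18 + 11 = 4507 true growth laminae.
A: 733.3 mm over 4507 years gives 733.3 / 4507 ≈ 0.163 mm/yr.
B's length ≈ 0.163 × 1682 = 274.2 mm.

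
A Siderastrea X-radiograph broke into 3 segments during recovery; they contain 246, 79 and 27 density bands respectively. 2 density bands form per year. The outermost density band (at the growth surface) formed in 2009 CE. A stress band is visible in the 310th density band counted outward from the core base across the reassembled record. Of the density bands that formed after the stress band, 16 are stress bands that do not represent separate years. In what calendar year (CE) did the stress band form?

Total density bands = 246 + 79 + 27 = 352.
352 − 310 = 42 density bands lie beyond the stress band toward the growth surface.
42 − 16 false = 26 true density bands after the stress band.
With 2 density bands per year, 26 / 2 = 13 years.
Counting back 13 years from 2009 CE places the stress band in 2009 − 13 = 1996 CE.

1996 CE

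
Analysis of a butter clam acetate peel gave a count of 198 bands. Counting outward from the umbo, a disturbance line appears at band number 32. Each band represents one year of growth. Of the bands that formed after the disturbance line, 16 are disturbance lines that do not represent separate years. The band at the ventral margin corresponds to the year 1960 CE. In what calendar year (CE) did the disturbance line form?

198 − 32 = 166 bands lie beyond the disturbance line toward the ventral margin.
Removing the 16 false bands leaves 166 − 16 = 150 true bands beyond the disturbance line.
Counting back 150 years from 1960 CE places the disturbance line in 1960 − 150 = 1810 CE.

1810 CE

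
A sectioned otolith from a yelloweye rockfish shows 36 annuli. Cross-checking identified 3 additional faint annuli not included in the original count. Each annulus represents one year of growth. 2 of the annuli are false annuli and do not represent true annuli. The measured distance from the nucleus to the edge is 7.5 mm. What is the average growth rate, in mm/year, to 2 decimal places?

Adjusted count: 36 − 2 + 3 = 37 annuli.
7.5 mm over 37 years gives 7.5 / 37 ≈ 0.20 mm/year.

0.20 mm/year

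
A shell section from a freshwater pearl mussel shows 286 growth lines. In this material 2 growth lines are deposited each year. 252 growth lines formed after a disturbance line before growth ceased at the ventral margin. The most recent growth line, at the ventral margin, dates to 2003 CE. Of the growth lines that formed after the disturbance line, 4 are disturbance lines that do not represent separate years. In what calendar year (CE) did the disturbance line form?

252 growth lines post-date the disturbance line.
Excluding 4 false growth lines: 252 − 4 = 248.
With 2 growth lines per year, 248 / 2 = 124 years.
The growth line at the ventral margin is 2003 CE, so the disturbance line dates to 2003 − 124 = 1879 CE.

1879 CE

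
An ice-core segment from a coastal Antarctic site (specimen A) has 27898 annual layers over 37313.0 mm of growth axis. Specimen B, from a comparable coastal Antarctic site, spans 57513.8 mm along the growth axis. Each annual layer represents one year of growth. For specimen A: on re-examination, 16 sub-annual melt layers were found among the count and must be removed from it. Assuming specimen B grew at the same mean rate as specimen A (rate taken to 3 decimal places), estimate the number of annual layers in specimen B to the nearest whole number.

Specimen A: true annual layer count = 27898 − 16 = 27882.
A: 37313.0 mm over 27882 years gives 37313.0 / 27882 ≈ 1.338 mm/year.
B spans 57513.8 / 1.338 = 42984.90 years ≈ 42985 annual layers.

42985 annual layers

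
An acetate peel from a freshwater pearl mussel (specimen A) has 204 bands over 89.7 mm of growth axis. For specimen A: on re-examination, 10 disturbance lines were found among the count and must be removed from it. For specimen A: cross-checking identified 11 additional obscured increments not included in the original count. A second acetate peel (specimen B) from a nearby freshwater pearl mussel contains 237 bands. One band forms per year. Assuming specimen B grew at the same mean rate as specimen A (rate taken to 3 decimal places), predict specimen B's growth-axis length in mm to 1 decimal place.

103.8 mm

Specimen A: correcting the raw count gives 204 − 10 + 11 = 205 true bands.
A: Extension rate ≈ 89.7 / 205 = 0.438 mm/yr.
B's length ≈ 0.438 × 237 = 103.8 mm.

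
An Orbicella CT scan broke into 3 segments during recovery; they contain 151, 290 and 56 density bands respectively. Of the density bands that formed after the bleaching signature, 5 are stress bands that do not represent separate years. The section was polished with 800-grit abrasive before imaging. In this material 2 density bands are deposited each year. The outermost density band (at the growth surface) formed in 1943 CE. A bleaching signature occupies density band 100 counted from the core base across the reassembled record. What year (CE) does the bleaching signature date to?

Total density bands = 151 + 290 + 56 = 497.
The bleaching signature sits at density band 100 from the core base, so 497 − 100 = 397 density bands formed after it.
Excluding 5 false density bands: 397 − 5 = 392.
With 2 density bands per year, 392 / 2 = 196 years.
Counting back 196 years from 1943 CE places the bleaching signature in 1943 − 196 = 1747 CE.

1747 CE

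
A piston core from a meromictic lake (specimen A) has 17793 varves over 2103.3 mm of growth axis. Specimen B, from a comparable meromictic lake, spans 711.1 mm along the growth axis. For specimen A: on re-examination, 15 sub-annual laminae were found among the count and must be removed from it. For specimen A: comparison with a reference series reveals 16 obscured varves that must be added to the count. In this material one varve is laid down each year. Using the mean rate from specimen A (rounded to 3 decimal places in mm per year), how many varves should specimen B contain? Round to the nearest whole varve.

6026 varves

Specimen A: after corrections the count is 17793 − 15 + 16 = 17794 varves.
A: Extension rate ≈ 2103.3 / 17794 = 0.118 mm per year.
Specimen B: 711.1 mm / 0.118 mm per year = 6026.27 years ≈ 6026 varves.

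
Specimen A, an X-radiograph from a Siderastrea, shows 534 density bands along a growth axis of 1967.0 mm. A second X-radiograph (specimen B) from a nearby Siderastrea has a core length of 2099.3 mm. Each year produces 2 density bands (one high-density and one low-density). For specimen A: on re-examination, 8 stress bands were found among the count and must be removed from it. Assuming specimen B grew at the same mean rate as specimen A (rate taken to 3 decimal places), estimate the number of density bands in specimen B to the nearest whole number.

561 density bands

Specimen A: true density band count = 534 − 8 = 526.
Specimen A: with 2 density bands per year, 526 / 2 = 263 years.
A: Extension rate ≈ 1967.0 / 263 = 7.479 mm per year.
Specimen B: 2099.3 mm / 7.479 mm per year = 280.69 years; at 2 density bands per year that is 280.69 × 2 ≈ 561 density bands.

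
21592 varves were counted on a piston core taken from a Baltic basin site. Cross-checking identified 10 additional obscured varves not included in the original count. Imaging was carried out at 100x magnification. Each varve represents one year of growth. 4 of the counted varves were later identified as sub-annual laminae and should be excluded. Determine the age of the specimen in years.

True varve count = 21592 − 4 + 10 = 21598.
One varve per year makes the duration 21598 years.

21598 years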